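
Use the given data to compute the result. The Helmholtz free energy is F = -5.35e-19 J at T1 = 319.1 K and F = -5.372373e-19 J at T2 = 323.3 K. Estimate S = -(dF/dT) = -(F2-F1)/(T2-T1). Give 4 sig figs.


Step 1: dF = F2 - F1 = -5.372373e-19 - (-5.35e-19) = -2.2373e-21 J
Step 2: dT = T2 - T1 = 323.3 - 319.1 = 4.2 K
Step 3: S = -dF/dT = -(-2.2373e-21)/4.2 = 5.327e-22 J/K

5.327e-22


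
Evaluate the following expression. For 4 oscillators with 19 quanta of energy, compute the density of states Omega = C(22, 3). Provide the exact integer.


Step 1: Use binomial coefficient C(22, 3)
Step 2: Numerator = 22! / 19!
Step 3: Denominator = 3!
Step 4: Omega = 1540

1540


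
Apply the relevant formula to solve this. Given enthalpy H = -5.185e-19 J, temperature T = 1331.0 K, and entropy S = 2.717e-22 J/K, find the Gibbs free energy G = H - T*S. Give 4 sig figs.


Step 1: T*S = 1331.0 * 2.717e-22 = 3.616e-19 J
Step 2: G = H - T*S = -5.185e-19 - 3.616e-19
Step 3: G = -8.801e-19 J

-8.801e-19


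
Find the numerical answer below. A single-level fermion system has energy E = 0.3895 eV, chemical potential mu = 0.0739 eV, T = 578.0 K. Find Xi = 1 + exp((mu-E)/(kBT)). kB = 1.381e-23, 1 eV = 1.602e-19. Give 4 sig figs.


Step 1: (mu - E) = 0.0739 - 0.3895 = -0.3156 eV
Step 2: x = (mu-E)*eV/(kB*T) = -0.3156*1.602e-19/(1.381e-23*578.0) = -6.334
Step 3: exp(x) = 0.001775
Step 4: Xi = 1 + 0.001775 = 1.002

1.002


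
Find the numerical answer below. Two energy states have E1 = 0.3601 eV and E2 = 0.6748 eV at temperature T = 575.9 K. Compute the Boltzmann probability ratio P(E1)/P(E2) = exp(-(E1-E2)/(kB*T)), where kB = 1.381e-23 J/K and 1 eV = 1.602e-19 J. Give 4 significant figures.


Step 1: Compute energy difference dE = E1 - E2 = 0.3601 - 0.6748 = -0.3147 eV
Step 2: Convert to Joules: dE_J = -0.3147 * 1.602e-19 = -5.041e-20 J
Step 3: Compute exponent = -dE_J / (kB * T) = -(-5.041e-20) / (1.381e-23 * 575.9) = 6.339
Step 4: P(E1)/P(E2) = exp(6.339) = 566.2

566.2


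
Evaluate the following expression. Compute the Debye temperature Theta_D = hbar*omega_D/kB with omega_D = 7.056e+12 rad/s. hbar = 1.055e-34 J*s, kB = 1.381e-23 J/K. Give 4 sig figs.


Step 1: hbar*omega_D = 1.055e-34 * 7.056e+12 = 7.444e-22 J
Step 2: Theta_D = 7.444e-22 / 1.381e-23
Step 3: Theta_D = 53.9 K

53.9


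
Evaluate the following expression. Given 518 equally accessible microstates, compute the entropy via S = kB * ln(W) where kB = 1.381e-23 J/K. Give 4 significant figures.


Step 1: ln(W) = ln(518) = 6.25
Step 2: S = kB * ln(W) = 1.381e-23 * 6.25
Step 3: S = 8.631e-23 J/K

8.631e-23


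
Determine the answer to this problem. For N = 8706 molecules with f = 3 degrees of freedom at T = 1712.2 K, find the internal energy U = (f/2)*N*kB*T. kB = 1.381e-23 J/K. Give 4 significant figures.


Step 1: f/2 = 3/2 = 1.5
Step 2: N*kB*T = 8706*1.381e-23*1712.2 = 2.059e-16
Step 3: U = 1.5 * 2.059e-16 = 3.088e-16 J

3.088e-16


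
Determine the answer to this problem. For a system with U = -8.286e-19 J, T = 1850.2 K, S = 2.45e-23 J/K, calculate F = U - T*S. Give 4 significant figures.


Step 1: T*S = 1850.2 * 2.45e-23 = 4.533e-20 J
Step 2: F = U - T*S = -8.286e-19 - 4.533e-20
Step 3: F = -8.739e-19 J

-8.739e-19


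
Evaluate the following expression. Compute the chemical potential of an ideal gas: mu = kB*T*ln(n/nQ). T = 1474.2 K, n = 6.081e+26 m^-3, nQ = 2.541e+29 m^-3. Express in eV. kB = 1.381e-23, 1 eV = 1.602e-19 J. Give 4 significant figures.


Step 1: n/nQ = 6.081e+26/2.541e+29 = 0.002393
Step 2: ln(n/nQ) = -6.035
Step 3: mu = kB*T*ln(n/nQ) = 2.036e-20*-6.035 = -1.229e-19 J
Step 4: Convert to eV: -1.229e-19/1.602e-19 = -0.767 eV

-0.767


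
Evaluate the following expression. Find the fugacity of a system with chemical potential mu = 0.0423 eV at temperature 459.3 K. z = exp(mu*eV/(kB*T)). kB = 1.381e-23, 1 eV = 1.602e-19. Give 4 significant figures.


Step 1: Convert mu to Joules: 0.0423*1.602e-19 = 6.776e-21 J
Step 2: kB*T = 1.381e-23*459.3 = 6.343e-21 J
Step 3: mu/(kB*T) = 1.068
Step 4: z = exp(1.068) = 2.911

2.911


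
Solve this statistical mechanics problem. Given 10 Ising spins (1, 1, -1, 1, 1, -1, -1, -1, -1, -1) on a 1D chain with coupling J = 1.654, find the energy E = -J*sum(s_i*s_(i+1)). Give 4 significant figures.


Step 1: Nearest-neighbor products: 1, -1, -1, 1, -1, 1, 1, 1, 1
Step 2: Sum of products = 3
Step 3: E = -1.654 * 3 = -4.962

-4.962


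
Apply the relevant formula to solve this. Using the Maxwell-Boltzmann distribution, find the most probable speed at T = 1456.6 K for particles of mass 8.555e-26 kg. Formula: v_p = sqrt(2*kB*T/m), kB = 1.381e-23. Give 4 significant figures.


Step 1: Numerator = 2*kB*T = 2*1.381e-23*1456.6 = 4.023e-20
Step 2: Ratio = 4.023e-20 / 8.555e-26 = 4.703e+05
Step 3: v_p = sqrt(4.703e+05) = 685.8 m/s

685.8


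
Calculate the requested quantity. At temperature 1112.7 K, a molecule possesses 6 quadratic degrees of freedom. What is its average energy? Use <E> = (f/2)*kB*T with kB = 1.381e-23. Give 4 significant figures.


Step 1: f/2 = 6/2 = 3
Step 2: kB*T = 1.381e-23 * 1112.7 = 1.537e-20
Step 3: <E> = 3 * 1.537e-20 = 4.61e-20 J

4.61e-20


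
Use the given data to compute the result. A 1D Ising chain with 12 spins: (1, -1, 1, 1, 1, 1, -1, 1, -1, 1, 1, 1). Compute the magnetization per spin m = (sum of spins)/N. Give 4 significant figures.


Step 1: Count up spins (+1): 9, down spins (-1): 3
Step 2: Total magnetization M = 9 - 3 = 6
Step 3: m = M/N = 6/12 = 0.5

0.5


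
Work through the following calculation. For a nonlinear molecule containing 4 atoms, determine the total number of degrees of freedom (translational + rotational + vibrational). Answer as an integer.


Step 1: Translational DOF = 3
Step 2: Rotational DOF (nonlinear) = 3
Step 3: Vibrational DOF = 3*4 - 6 = 6
Step 4: Total = 3 + 3 + 6 = 12

12


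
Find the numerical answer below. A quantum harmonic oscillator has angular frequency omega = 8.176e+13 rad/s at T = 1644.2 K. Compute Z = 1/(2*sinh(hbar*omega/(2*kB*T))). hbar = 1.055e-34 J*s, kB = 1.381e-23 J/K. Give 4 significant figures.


Step 1: Compute x = hbar*omega/(kB*T) = 1.055e-34*8.176e+13/(1.381e-23*1644.2) = 0.3799
Step 2: x/2 = 0.1899
Step 3: sinh(x/2) = 0.1911
Step 4: Z = 1/(2*0.1911) = 2.617

2.617


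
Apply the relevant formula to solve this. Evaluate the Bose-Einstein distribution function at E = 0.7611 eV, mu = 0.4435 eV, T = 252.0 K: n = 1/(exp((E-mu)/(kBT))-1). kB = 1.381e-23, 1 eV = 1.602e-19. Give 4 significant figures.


Step 1: (E - mu) = 0.3176 eV
Step 2: x = (E-mu)*eV/(kB*T) = 0.3176*1.602e-19/(1.381e-23*252.0) = 14.62
Step 3: exp(x) = 2.236e+06
Step 4: n = 1/(exp(x)-1) = 4.473e-07

4.473e-07


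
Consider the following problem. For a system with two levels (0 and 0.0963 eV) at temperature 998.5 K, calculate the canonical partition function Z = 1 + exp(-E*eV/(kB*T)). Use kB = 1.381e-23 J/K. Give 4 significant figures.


Step 1: Compute beta*E = E*eV/(kB*T) = 0.0963*1.602e-19/(1.381e-23*998.5) = 1.119
Step 2: exp(-beta*E) = exp(-1.119) = 0.3267
Step 3: Z = 1 + 0.3267 = 1.327

1.327


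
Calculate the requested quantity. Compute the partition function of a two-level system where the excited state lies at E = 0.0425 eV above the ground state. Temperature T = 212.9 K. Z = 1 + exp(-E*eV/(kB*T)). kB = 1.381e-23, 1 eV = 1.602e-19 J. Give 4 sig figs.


Step 1: Compute beta*E = E*eV/(kB*T) = 0.0425*1.602e-19/(1.381e-23*212.9) = 2.316
Step 2: exp(-beta*E) = exp(-2.316) = 0.0987
Step 3: Z = 1 + 0.0987 = 1.099

1.099


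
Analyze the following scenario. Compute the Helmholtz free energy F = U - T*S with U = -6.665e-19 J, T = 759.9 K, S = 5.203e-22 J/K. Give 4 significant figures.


Step 1: T*S = 759.9 * 5.203e-22 = 3.954e-19 J
Step 2: F = U - T*S = -6.665e-19 - 3.954e-19
Step 3: F = -1.062e-18 J

-1.062e-18


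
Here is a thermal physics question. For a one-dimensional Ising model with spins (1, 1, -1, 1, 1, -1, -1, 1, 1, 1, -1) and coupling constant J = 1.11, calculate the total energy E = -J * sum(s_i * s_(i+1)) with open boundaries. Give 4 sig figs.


Step 1: Nearest-neighbor products: 1, -1, -1, 1, -1, 1, -1, 1, 1, -1
Step 2: Sum of products = 0
Step 3: E = -1.11 * 0 = 0

0


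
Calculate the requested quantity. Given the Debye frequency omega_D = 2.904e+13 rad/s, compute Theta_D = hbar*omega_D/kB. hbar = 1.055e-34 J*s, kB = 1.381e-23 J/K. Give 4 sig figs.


Step 1: hbar*omega_D = 1.055e-34 * 2.904e+13 = 3.064e-21 J
Step 2: Theta_D = 3.064e-21 / 1.381e-23
Step 3: Theta_D = 221.8 K

221.8


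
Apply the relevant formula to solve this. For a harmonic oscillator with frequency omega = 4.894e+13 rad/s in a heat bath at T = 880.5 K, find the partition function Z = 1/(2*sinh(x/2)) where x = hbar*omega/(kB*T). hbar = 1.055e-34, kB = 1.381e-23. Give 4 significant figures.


Step 1: Compute x = hbar*omega/(kB*T) = 1.055e-34*4.894e+13/(1.381e-23*880.5) = 0.4246
Step 2: x/2 = 0.2123
Step 3: sinh(x/2) = 0.2139
Step 4: Z = 1/(2*0.2139) = 2.337

2.337


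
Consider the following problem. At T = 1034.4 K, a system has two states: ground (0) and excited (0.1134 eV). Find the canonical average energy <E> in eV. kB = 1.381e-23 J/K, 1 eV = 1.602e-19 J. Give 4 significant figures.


Step 1: beta*E = 0.1134*1.602e-19/(1.381e-23*1034.4) = 1.272
Step 2: exp(-beta*E) = 0.2803
Step 3: <E> = 0.1134*0.2803/(1+0.2803) = 0.02483 eV

0.02483


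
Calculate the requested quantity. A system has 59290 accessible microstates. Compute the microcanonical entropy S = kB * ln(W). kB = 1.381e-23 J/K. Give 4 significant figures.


Step 1: ln(W) = ln(59290) = 10.99
Step 2: S = kB * ln(W) = 1.381e-23 * 10.99
Step 3: S = 1.518e-22 J/K

1.518e-22


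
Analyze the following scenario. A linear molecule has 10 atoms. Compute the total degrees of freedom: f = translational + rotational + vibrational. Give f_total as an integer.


Step 1: Translational DOF = 3
Step 2: Rotational DOF (linear) = 2
Step 3: Vibrational DOF = 3*10 - 5 = 25
Step 4: Total = 3 + 2 + 25 = 30

30


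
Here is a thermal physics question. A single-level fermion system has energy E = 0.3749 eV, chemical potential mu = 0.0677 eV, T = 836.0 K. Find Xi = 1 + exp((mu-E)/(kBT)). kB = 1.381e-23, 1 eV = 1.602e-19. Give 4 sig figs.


Step 1: (mu - E) = 0.0677 - 0.3749 = -0.3072 eV
Step 2: x = (mu-E)*eV/(kB*T) = -0.3072*1.602e-19/(1.381e-23*836.0) = -4.263
Step 3: exp(x) = 0.01408
Step 4: Xi = 1 + 0.01408 = 1.014

1.014


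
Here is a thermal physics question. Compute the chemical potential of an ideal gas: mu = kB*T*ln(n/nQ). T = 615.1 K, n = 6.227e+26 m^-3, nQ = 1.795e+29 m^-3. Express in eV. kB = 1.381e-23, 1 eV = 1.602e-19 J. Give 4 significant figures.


Step 1: n/nQ = 6.227e+26/1.795e+29 = 0.003469
Step 2: ln(n/nQ) = -5.664
Step 3: mu = kB*T*ln(n/nQ) = 8.495e-21*-5.664 = -4.811e-20 J
Step 4: Convert to eV: -4.811e-20/1.602e-19 = -0.3003 eV

-0.3003


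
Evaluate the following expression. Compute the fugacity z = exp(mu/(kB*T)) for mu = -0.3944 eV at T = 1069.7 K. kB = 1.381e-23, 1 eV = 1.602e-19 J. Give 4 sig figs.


Step 1: Convert mu to Joules: -0.3944*1.602e-19 = -6.318e-20 J
Step 2: kB*T = 1.381e-23*1069.7 = 1.477e-20 J
Step 3: mu/(kB*T) = -4.277
Step 4: z = exp(-4.277) = 0.01388

0.01388


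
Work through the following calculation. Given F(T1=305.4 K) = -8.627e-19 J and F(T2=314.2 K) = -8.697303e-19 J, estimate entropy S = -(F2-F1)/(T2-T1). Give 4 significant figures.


Step 1: dF = F2 - F1 = -8.697303e-19 - (-8.627e-19) = -7.0303e-21 J
Step 2: dT = T2 - T1 = 314.2 - 305.4 = 8.8 K
Step 3: S = -dF/dT = -(-7.0303e-21)/8.8 = 7.989e-22 J/K

7.989e-22


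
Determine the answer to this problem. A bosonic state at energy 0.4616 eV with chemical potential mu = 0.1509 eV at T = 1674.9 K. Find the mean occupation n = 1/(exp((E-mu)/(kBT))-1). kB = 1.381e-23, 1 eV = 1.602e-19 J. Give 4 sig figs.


Step 1: (E - mu) = 0.3107 eV
Step 2: x = (E-mu)*eV/(kB*T) = 0.3107*1.602e-19/(1.381e-23*1674.9) = 2.152
Step 3: exp(x) = 8.601
Step 4: n = 1/(exp(x)-1) = 0.1316

0.1316


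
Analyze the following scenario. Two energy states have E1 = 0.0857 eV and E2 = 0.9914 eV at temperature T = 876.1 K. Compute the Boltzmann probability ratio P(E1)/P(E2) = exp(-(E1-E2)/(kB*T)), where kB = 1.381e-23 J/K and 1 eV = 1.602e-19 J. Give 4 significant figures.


Step 1: Compute energy difference dE = E1 - E2 = 0.0857 - 0.9914 = -0.9057 eV
Step 2: Convert to Joules: dE_J = -0.9057 * 1.602e-19 = -1.451e-19 J
Step 3: Compute exponent = -dE_J / (kB * T) = -(-1.451e-19) / (1.381e-23 * 876.1) = 11.99
Step 4: P(E1)/P(E2) = exp(11.99) = 1.615e+05

1.615e+05


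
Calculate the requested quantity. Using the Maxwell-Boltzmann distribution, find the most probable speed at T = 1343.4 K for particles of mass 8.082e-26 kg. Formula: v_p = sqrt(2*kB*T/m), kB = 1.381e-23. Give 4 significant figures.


Step 1: Numerator = 2*kB*T = 2*1.381e-23*1343.4 = 3.71e-20
Step 2: Ratio = 3.71e-20 / 8.082e-26 = 4.591e+05
Step 3: v_p = sqrt(4.591e+05) = 677.6 m/s

677.6


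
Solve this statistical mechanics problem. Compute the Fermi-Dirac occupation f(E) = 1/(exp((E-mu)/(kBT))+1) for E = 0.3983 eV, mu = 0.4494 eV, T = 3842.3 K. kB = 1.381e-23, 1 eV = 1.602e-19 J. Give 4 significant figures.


Step 1: (E - mu) = 0.3983 - 0.4494 = -0.0511 eV
Step 2: Convert: (E-mu)*eV = -8.186e-21 J
Step 3: x = (E-mu)*eV/(kB*T) = -0.1543
Step 4: f = 1/(exp(-0.1543)+1) = 0.5385

0.5385


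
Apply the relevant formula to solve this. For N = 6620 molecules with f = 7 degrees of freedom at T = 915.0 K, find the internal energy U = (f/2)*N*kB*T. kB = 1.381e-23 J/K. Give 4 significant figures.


Step 1: f/2 = 7/2 = 3.5
Step 2: N*kB*T = 6620*1.381e-23*915.0 = 8.365e-17
Step 3: U = 3.5 * 8.365e-17 = 2.928e-16 J

2.928e-16


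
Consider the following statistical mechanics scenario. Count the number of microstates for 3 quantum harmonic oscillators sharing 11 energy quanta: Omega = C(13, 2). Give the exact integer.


Step 1: Use binomial coefficient C(13, 2)
Step 2: Numerator = 13! / 11!
Step 3: Denominator = 2!
Step 4: Omega = 78

78


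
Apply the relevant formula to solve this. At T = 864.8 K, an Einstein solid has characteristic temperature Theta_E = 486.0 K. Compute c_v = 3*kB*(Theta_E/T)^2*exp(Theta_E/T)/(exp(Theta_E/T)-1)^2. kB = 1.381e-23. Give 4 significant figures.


Step 1: x = Theta_E/T = 486.0/864.8 = 0.562
Step 2: x^2 = 0.3158
Step 3: exp(x) = 1.754
Step 4: c_v = 3*1.381e-23*0.3158*1.754/(1.754-1)^2 = 4.036e-23

4.036e-23


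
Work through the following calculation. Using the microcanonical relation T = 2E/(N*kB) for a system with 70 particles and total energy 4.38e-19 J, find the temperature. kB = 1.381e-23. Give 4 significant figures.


Step 1: Numerator = 2*E = 2*4.38e-19 = 8.76e-19 J
Step 2: Denominator = N*kB = 70*1.381e-23 = 9.667e-22
Step 3: T = 8.76e-19 / 9.667e-22 = 906.2 K

906.2


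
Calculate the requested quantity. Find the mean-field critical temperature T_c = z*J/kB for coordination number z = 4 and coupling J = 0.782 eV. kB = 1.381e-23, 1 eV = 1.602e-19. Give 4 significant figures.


Step 1: z*J = 4*0.782 = 3.128 eV
Step 2: Convert to Joules: 3.128*1.602e-19 = 5.011e-19 J
Step 3: T_c = 5.011e-19 / 1.381e-23 = 3.629e+04 K

3.629e+04


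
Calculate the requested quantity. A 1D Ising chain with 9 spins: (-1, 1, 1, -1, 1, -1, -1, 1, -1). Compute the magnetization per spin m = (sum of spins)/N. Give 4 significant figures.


Step 1: Count up spins (+1): 4, down spins (-1): 5
Step 2: Total magnetization M = 4 - 5 = -1
Step 3: m = M/N = -1/9 = -0.1111

-0.1111


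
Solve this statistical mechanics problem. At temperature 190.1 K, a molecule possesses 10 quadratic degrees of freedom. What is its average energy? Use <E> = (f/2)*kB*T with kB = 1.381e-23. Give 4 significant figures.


Step 1: f/2 = 10/2 = 5
Step 2: kB*T = 1.381e-23 * 190.1 = 2.625e-21
Step 3: <E> = 5 * 2.625e-21 = 1.313e-20 J

1.313e-20


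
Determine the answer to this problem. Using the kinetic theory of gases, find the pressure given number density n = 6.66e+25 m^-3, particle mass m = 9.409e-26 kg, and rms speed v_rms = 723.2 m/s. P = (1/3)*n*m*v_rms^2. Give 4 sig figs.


Step 1: v_rms^2 = 723.2^2 = 5.23e+05
Step 2: n*m = 6.66e+25*9.409e-26 = 6.266
Step 3: P = (1/3)*6.266*5.23e+05 = 1.092e+06 Pa

1.092e+06


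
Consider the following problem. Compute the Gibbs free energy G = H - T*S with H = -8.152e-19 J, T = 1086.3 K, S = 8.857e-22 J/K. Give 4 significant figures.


Step 1: T*S = 1086.3 * 8.857e-22 = 9.621e-19 J
Step 2: G = H - T*S = -8.152e-19 - 9.621e-19
Step 3: G = -1.777e-18 J

-1.777e-18


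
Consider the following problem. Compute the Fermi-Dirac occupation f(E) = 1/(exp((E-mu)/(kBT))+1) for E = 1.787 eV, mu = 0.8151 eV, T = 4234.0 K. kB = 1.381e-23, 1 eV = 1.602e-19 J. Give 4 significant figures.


Step 1: (E - mu) = 1.787 - 0.8151 = 0.9719 eV
Step 2: Convert: (E-mu)*eV = 1.557e-19 J
Step 3: x = (E-mu)*eV/(kB*T) = 2.663
Step 4: f = 1/(exp(2.663)+1) = 0.0652

0.0652


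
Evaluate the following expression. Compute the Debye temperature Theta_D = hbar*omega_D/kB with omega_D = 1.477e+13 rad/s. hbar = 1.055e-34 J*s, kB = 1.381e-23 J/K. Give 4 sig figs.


Step 1: hbar*omega_D = 1.055e-34 * 1.477e+13 = 1.558e-21 J
Step 2: Theta_D = 1.558e-21 / 1.381e-23
Step 3: Theta_D = 112.8 K

112.8


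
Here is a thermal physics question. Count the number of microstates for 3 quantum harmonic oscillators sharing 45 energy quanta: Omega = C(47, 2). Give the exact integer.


Step 1: Use binomial coefficient C(47, 2)
Step 2: Numerator = 47! / 45!
Step 3: Denominator = 2!
Step 4: Omega = 1081

1081


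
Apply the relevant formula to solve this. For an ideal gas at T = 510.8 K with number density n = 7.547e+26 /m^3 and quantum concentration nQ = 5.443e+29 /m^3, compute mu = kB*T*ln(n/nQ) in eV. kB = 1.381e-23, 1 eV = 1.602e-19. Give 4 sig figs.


Step 1: n/nQ = 7.547e+26/5.443e+29 = 0.001387
Step 2: ln(n/nQ) = -6.581
Step 3: mu = kB*T*ln(n/nQ) = 7.054e-21*-6.581 = -4.642e-20 J
Step 4: Convert to eV: -4.642e-20/1.602e-19 = -0.2898 eV

-0.2898


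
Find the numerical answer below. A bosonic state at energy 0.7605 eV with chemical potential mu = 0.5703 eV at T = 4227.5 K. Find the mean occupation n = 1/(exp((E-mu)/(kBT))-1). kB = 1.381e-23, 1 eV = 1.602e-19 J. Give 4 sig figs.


Step 1: (E - mu) = 0.1902 eV
Step 2: x = (E-mu)*eV/(kB*T) = 0.1902*1.602e-19/(1.381e-23*4227.5) = 0.5219
Step 3: exp(x) = 1.685
Step 4: n = 1/(exp(x)-1) = 1.459

1.459


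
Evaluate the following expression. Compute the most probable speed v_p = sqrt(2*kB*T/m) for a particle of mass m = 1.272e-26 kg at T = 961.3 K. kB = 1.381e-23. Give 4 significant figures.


Step 1: Numerator = 2*kB*T = 2*1.381e-23*961.3 = 2.655e-20
Step 2: Ratio = 2.655e-20 / 1.272e-26 = 2.087e+06
Step 3: v_p = sqrt(2.087e+06) = 1445 m/s

1445


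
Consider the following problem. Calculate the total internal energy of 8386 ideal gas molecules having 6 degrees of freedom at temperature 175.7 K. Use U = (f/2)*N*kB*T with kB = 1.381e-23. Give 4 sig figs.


Step 1: f/2 = 6/2 = 3.0
Step 2: N*kB*T = 8386*1.381e-23*175.7 = 2.035e-17
Step 3: U = 3.0 * 2.035e-17 = 6.104e-17 J

6.104e-17


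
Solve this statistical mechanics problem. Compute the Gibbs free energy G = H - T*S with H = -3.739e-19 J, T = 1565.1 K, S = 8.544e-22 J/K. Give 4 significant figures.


Step 1: T*S = 1565.1 * 8.544e-22 = 1.337e-18 J
Step 2: G = H - T*S = -3.739e-19 - 1.337e-18
Step 3: G = -1.711e-18 J

-1.711e-18


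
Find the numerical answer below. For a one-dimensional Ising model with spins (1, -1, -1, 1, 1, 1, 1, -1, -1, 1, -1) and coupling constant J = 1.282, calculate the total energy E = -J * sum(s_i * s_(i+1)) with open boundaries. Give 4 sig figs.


Step 1: Nearest-neighbor products: -1, 1, -1, 1, 1, 1, -1, 1, -1, -1
Step 2: Sum of products = 0
Step 3: E = -1.282 * 0 = 0

0


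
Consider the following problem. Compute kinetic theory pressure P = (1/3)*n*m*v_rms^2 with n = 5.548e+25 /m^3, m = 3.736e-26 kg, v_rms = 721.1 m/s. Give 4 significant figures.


Step 1: v_rms^2 = 721.1^2 = 5.2e+05
Step 2: n*m = 5.548e+25*3.736e-26 = 2.073
Step 3: P = (1/3)*2.073*5.2e+05 = 3.593e+05 Pa

3.593e+05


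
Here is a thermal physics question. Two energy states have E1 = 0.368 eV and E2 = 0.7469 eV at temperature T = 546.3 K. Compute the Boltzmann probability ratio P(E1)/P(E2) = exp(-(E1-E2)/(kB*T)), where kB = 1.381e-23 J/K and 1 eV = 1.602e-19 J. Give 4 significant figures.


Step 1: Compute energy difference dE = E1 - E2 = 0.368 - 0.7469 = -0.3789 eV
Step 2: Convert to Joules: dE_J = -0.3789 * 1.602e-19 = -6.07e-20 J
Step 3: Compute exponent = -dE_J / (kB * T) = -(-6.07e-20) / (1.381e-23 * 546.3) = 8.046
Step 4: P(E1)/P(E2) = exp(8.046) = 3120

3120


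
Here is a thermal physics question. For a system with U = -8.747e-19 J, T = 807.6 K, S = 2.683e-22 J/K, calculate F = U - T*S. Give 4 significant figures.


Step 1: T*S = 807.6 * 2.683e-22 = 2.167e-19 J
Step 2: F = U - T*S = -8.747e-19 - 2.167e-19
Step 3: F = -1.091e-18 J

-1.091e-18


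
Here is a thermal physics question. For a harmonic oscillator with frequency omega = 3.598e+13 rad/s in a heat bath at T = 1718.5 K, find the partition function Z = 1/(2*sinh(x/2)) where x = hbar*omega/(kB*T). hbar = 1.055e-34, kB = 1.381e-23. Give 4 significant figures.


Step 1: Compute x = hbar*omega/(kB*T) = 1.055e-34*3.598e+13/(1.381e-23*1718.5) = 0.1599
Step 2: x/2 = 0.07997
Step 3: sinh(x/2) = 0.08006
Step 4: Z = 1/(2*0.08006) = 6.245

6.245


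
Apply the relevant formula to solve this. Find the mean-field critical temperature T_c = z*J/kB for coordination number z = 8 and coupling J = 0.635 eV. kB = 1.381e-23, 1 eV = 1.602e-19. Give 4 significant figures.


Step 1: z*J = 8*0.635 = 5.08 eV
Step 2: Convert to Joules: 5.08*1.602e-19 = 8.138e-19 J
Step 3: T_c = 8.138e-19 / 1.381e-23 = 5.893e+04 K

5.893e+04


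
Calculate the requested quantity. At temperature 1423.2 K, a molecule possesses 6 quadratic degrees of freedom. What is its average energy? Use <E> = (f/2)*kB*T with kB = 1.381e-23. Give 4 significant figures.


Step 1: f/2 = 6/2 = 3
Step 2: kB*T = 1.381e-23 * 1423.2 = 1.965e-20
Step 3: <E> = 3 * 1.965e-20 = 5.896e-20 J

5.896e-20


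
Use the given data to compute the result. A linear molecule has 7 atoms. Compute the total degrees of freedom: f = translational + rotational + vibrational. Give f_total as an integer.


Step 1: Translational DOF = 3
Step 2: Rotational DOF (linear) = 2
Step 3: Vibrational DOF = 3*7 - 5 = 16
Step 4: Total = 3 + 2 + 16 = 21

21


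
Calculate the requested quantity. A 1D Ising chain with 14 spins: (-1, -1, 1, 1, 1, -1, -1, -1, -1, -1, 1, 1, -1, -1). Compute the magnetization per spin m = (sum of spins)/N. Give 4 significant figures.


Step 1: Count up spins (+1): 5, down spins (-1): 9
Step 2: Total magnetization M = 5 - 9 = -4
Step 3: m = M/N = -4/14 = -0.2857

-0.2857


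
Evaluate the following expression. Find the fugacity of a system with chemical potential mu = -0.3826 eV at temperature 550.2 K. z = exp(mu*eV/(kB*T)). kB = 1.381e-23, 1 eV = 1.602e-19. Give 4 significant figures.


Step 1: Convert mu to Joules: -0.3826*1.602e-19 = -6.129e-20 J
Step 2: kB*T = 1.381e-23*550.2 = 7.598e-21 J
Step 3: mu/(kB*T) = -8.067
Step 4: z = exp(-8.067) = 0.0003138

0.0003138


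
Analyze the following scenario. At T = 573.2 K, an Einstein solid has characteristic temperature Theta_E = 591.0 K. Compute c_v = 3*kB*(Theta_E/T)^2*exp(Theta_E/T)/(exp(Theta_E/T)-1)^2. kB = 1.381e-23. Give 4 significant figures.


Step 1: x = Theta_E/T = 591.0/573.2 = 1.031
Step 2: x^2 = 1.063
Step 3: exp(x) = 2.804
Step 4: c_v = 3*1.381e-23*1.063*2.804/(2.804-1)^2 = 3.795e-23

3.795e-23


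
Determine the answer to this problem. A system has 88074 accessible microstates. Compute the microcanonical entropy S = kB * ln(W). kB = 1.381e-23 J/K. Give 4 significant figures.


Step 1: ln(W) = ln(88074) = 11.39
Step 2: S = kB * ln(W) = 1.381e-23 * 11.39
Step 3: S = 1.572e-22 J/K

1.572e-22


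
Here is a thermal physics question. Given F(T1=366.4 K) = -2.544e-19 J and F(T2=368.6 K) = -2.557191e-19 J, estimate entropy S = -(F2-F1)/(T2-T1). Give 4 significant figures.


Step 1: dF = F2 - F1 = -2.557191e-19 - (-2.544e-19) = -1.3191e-21 J
Step 2: dT = T2 - T1 = 368.6 - 366.4 = 2.2 K
Step 3: S = -dF/dT = -(-1.3191e-21)/2.2 = 5.996e-22 J/K

5.996e-22


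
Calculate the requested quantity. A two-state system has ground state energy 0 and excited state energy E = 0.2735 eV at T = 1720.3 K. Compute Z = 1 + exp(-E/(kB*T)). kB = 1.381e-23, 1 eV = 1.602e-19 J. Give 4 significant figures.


Step 1: Compute beta*E = E*eV/(kB*T) = 0.2735*1.602e-19/(1.381e-23*1720.3) = 1.844
Step 2: exp(-beta*E) = exp(-1.844) = 0.1581
Step 3: Z = 1 + 0.1581 = 1.158

1.158


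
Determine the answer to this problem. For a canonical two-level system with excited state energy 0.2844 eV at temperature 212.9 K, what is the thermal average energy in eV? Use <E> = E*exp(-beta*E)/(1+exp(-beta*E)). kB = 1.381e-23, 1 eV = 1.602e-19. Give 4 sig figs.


Step 1: beta*E = 0.2844*1.602e-19/(1.381e-23*212.9) = 15.5
Step 2: exp(-beta*E) = 1.863e-07
Step 3: <E> = 0.2844*1.863e-07/(1+1.863e-07) = 5.297e-08 eV

5.297e-08


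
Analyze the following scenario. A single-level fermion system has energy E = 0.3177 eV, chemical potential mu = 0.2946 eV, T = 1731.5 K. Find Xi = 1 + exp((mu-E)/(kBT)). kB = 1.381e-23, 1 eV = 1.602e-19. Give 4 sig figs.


Step 1: (mu - E) = 0.2946 - 0.3177 = -0.0231 eV
Step 2: x = (mu-E)*eV/(kB*T) = -0.0231*1.602e-19/(1.381e-23*1731.5) = -0.1548
Step 3: exp(x) = 0.8566
Step 4: Xi = 1 + 0.8566 = 1.857

1.857


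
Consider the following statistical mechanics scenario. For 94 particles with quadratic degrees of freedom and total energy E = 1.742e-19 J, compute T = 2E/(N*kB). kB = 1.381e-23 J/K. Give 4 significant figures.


Step 1: Numerator = 2*E = 2*1.742e-19 = 3.484e-19 J
Step 2: Denominator = N*kB = 94*1.381e-23 = 1.298e-21
Step 3: T = 3.484e-19 / 1.298e-21 = 268.4 K

268.4


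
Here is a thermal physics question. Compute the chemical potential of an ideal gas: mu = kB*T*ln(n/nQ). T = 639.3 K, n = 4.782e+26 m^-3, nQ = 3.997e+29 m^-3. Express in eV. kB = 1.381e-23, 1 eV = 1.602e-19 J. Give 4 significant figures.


Step 1: n/nQ = 4.782e+26/3.997e+29 = 0.001196
Step 2: ln(n/nQ) = -6.728
Step 3: mu = kB*T*ln(n/nQ) = 8.829e-21*-6.728 = -5.94e-20 J
Step 4: Convert to eV: -5.94e-20/1.602e-19 = -0.3708 eV

-0.3708


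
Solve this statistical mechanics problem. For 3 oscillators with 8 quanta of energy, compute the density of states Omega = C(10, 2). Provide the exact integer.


Step 1: Use binomial coefficient C(10, 2)
Step 2: Numerator = 10! / 8!
Step 3: Denominator = 2!
Step 4: Omega = 45

45


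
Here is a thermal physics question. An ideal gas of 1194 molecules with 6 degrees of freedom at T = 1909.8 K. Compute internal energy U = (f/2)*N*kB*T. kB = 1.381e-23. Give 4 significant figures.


Step 1: f/2 = 6/2 = 3.0
Step 2: N*kB*T = 1194*1.381e-23*1909.8 = 3.149e-17
Step 3: U = 3.0 * 3.149e-17 = 9.447e-17 J

9.447e-17


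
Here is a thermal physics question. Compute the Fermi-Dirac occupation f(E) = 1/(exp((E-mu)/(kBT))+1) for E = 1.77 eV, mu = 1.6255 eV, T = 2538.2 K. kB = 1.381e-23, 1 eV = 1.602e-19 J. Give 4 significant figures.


Step 1: (E - mu) = 1.77 - 1.6255 = 0.1445 eV
Step 2: Convert: (E-mu)*eV = 2.315e-20 J
Step 3: x = (E-mu)*eV/(kB*T) = 0.6604
Step 4: f = 1/(exp(0.6604)+1) = 0.3406

0.3406


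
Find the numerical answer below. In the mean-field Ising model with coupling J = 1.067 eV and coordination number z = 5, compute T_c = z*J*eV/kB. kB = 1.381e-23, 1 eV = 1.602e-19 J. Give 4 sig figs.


Step 1: z*J = 5*1.067 = 5.335 eV
Step 2: Convert to Joules: 5.335*1.602e-19 = 8.547e-19 J
Step 3: T_c = 8.547e-19 / 1.381e-23 = 6.189e+04 K

6.189e+04


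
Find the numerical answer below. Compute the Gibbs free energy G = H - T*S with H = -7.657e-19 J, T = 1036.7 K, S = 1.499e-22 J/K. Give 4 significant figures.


Step 1: T*S = 1036.7 * 1.499e-22 = 1.554e-19 J
Step 2: G = H - T*S = -7.657e-19 - 1.554e-19
Step 3: G = -9.211e-19 J

-9.211e-19


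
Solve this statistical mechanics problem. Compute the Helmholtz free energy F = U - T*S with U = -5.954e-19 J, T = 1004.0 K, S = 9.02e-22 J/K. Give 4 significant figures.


Step 1: T*S = 1004.0 * 9.02e-22 = 9.056e-19 J
Step 2: F = U - T*S = -5.954e-19 - 9.056e-19
Step 3: F = -1.501e-18 J

-1.501e-18


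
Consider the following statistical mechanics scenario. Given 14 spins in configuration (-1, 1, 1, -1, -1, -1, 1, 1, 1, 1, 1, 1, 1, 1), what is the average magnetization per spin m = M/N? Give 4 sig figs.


Step 1: Count up spins (+1): 10, down spins (-1): 4
Step 2: Total magnetization M = 10 - 4 = 6
Step 3: m = M/N = 6/14 = 0.4286

0.4286


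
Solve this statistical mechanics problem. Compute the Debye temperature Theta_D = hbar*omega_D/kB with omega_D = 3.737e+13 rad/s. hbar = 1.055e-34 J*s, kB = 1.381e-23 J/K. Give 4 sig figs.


Step 1: hbar*omega_D = 1.055e-34 * 3.737e+13 = 3.943e-21 J
Step 2: Theta_D = 3.943e-21 / 1.381e-23
Step 3: Theta_D = 285.5 K

285.5


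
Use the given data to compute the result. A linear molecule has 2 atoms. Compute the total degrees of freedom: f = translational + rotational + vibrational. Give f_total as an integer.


Step 1: Translational DOF = 3
Step 2: Rotational DOF (linear) = 2
Step 3: Vibrational DOF = 3*2 - 5 = 1
Step 4: Total = 3 + 2 + 1 = 6

6


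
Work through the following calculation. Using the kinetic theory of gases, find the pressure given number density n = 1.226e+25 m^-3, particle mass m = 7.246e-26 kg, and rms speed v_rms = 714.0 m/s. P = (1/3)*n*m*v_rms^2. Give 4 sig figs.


Step 1: v_rms^2 = 714.0^2 = 5.098e+05
Step 2: n*m = 1.226e+25*7.246e-26 = 0.8884
Step 3: P = (1/3)*0.8884*5.098e+05 = 1.51e+05 Pa

1.51e+05


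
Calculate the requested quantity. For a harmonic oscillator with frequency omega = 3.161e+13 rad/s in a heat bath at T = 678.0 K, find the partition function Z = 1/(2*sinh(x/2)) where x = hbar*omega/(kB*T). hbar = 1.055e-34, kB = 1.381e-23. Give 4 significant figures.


Step 1: Compute x = hbar*omega/(kB*T) = 1.055e-34*3.161e+13/(1.381e-23*678.0) = 0.3562
Step 2: x/2 = 0.1781
Step 3: sinh(x/2) = 0.179
Step 4: Z = 1/(2*0.179) = 2.793

2.793


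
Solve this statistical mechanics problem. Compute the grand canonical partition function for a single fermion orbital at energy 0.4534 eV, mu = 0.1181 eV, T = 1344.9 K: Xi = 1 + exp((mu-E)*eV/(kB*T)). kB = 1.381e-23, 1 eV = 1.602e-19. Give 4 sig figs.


Step 1: (mu - E) = 0.1181 - 0.4534 = -0.3353 eV
Step 2: x = (mu-E)*eV/(kB*T) = -0.3353*1.602e-19/(1.381e-23*1344.9) = -2.892
Step 3: exp(x) = 0.05546
Step 4: Xi = 1 + 0.05546 = 1.055

1.055


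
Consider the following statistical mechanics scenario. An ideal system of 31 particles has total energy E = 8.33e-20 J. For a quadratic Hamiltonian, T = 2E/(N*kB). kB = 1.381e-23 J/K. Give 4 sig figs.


Step 1: Numerator = 2*E = 2*8.33e-20 = 1.666e-19 J
Step 2: Denominator = N*kB = 31*1.381e-23 = 4.281e-22
Step 3: T = 1.666e-19 / 4.281e-22 = 389.2 K

389.2


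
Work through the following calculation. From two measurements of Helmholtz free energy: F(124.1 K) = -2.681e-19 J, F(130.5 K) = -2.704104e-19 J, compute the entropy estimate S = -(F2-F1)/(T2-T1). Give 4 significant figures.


Step 1: dF = F2 - F1 = -2.704104e-19 - (-2.681e-19) = -2.3104e-21 J
Step 2: dT = T2 - T1 = 130.5 - 124.1 = 6.4 K
Step 3: S = -dF/dT = -(-2.3104e-21)/6.4 = 3.61e-22 J/K

3.61e-22


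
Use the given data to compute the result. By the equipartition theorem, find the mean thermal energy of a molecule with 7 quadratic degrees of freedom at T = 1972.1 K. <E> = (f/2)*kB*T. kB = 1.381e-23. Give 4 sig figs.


Step 1: f/2 = 7/2 = 3.5
Step 2: kB*T = 1.381e-23 * 1972.1 = 2.723e-20
Step 3: <E> = 3.5 * 2.723e-20 = 9.532e-20 J

9.532e-20


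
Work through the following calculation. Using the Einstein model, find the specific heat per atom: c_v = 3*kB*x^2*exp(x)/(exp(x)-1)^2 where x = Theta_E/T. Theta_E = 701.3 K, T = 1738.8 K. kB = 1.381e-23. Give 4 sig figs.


Step 1: x = Theta_E/T = 701.3/1738.8 = 0.4033
Step 2: x^2 = 0.1627
Step 3: exp(x) = 1.497
Step 4: c_v = 3*1.381e-23*0.1627*1.497/(1.497-1)^2 = 4.087e-23

4.087e-23


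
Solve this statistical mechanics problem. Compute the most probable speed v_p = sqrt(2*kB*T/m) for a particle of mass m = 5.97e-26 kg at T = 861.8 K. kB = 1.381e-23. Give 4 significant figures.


Step 1: Numerator = 2*kB*T = 2*1.381e-23*861.8 = 2.38e-20
Step 2: Ratio = 2.38e-20 / 5.97e-26 = 3.987e+05
Step 3: v_p = sqrt(3.987e+05) = 631.4 m/s

631.4


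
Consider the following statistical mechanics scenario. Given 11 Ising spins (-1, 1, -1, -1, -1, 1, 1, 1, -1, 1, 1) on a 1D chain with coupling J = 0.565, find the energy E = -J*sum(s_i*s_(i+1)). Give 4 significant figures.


Step 1: Nearest-neighbor products: -1, -1, 1, 1, -1, 1, 1, -1, -1, 1
Step 2: Sum of products = 0
Step 3: E = -0.565 * 0 = 0

0


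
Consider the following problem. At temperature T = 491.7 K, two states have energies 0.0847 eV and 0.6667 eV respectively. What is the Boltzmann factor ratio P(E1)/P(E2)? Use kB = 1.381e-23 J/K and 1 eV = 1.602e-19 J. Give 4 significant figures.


Step 1: Compute energy difference dE = E1 - E2 = 0.0847 - 0.6667 = -0.582 eV
Step 2: Convert to Joules: dE_J = -0.582 * 1.602e-19 = -9.324e-20 J
Step 3: Compute exponent = -dE_J / (kB * T) = -(-9.324e-20) / (1.381e-23 * 491.7) = 13.73
Step 4: P(E1)/P(E2) = exp(13.73) = 9.187e+05

9.187e+05


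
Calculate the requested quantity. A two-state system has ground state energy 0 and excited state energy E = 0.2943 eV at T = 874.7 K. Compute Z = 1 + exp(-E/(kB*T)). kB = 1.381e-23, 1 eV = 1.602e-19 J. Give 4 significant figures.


Step 1: Compute beta*E = E*eV/(kB*T) = 0.2943*1.602e-19/(1.381e-23*874.7) = 3.903
Step 2: exp(-beta*E) = exp(-3.903) = 0.02018
Step 3: Z = 1 + 0.02018 = 1.02

1.02


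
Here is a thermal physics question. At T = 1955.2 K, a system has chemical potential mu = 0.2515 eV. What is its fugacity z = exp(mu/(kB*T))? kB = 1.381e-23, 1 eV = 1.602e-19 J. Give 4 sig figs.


Step 1: Convert mu to Joules: 0.2515*1.602e-19 = 4.029e-20 J
Step 2: kB*T = 1.381e-23*1955.2 = 2.7e-20 J
Step 3: mu/(kB*T) = 1.492
Step 4: z = exp(1.492) = 4.447

4.447


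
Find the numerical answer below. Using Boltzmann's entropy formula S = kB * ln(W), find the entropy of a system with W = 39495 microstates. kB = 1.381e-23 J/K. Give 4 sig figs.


Step 1: ln(W) = ln(39495) = 10.58
Step 2: S = kB * ln(W) = 1.381e-23 * 10.58
Step 3: S = 1.462e-22 J/K

1.462e-22


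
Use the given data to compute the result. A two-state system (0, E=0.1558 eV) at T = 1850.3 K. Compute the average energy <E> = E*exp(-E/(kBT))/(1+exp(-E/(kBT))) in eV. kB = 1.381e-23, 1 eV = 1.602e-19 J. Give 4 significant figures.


Step 1: beta*E = 0.1558*1.602e-19/(1.381e-23*1850.3) = 0.9768
Step 2: exp(-beta*E) = 0.3765
Step 3: <E> = 0.1558*0.3765/(1+0.3765) = 0.04262 eV

0.04262


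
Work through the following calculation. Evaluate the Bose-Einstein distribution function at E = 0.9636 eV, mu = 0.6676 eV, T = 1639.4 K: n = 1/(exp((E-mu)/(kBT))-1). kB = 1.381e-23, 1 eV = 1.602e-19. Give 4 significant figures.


Step 1: (E - mu) = 0.296 eV
Step 2: x = (E-mu)*eV/(kB*T) = 0.296*1.602e-19/(1.381e-23*1639.4) = 2.094
Step 3: exp(x) = 8.121
Step 4: n = 1/(exp(x)-1) = 0.1404

0.1404


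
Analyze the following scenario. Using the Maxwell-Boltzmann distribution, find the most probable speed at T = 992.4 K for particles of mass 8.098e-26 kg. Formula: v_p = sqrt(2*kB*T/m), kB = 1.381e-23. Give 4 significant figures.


Step 1: Numerator = 2*kB*T = 2*1.381e-23*992.4 = 2.741e-20
Step 2: Ratio = 2.741e-20 / 8.098e-26 = 3.385e+05
Step 3: v_p = sqrt(3.385e+05) = 581.8 m/s

581.8


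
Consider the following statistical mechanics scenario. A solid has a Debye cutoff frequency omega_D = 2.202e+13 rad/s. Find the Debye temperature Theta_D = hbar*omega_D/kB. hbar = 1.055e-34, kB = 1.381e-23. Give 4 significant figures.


Step 1: hbar*omega_D = 1.055e-34 * 2.202e+13 = 2.323e-21 J
Step 2: Theta_D = 2.323e-21 / 1.381e-23
Step 3: Theta_D = 168.2 K

168.2


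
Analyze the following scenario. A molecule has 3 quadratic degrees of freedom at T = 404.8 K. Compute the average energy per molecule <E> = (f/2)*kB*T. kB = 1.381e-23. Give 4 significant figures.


Step 1: f/2 = 3/2 = 1.5
Step 2: kB*T = 1.381e-23 * 404.8 = 5.59e-21
Step 3: <E> = 1.5 * 5.59e-21 = 8.385e-21 J

8.385e-21


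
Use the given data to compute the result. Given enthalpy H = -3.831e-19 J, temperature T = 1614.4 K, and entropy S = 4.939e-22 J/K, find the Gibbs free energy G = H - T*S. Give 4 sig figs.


Step 1: T*S = 1614.4 * 4.939e-22 = 7.974e-19 J
Step 2: G = H - T*S = -3.831e-19 - 7.974e-19
Step 3: G = -1.18e-18 J

-1.18e-18


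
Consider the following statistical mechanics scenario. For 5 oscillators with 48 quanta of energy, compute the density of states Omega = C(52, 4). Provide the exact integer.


Step 1: Use binomial coefficient C(52, 4)
Step 2: Numerator = 52! / 48!
Step 3: Denominator = 4!
Step 4: Omega = 270725

270725


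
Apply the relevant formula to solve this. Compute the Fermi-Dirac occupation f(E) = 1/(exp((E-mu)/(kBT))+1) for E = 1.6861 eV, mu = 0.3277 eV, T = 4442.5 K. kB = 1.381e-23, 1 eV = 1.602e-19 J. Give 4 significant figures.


Step 1: (E - mu) = 1.6861 - 0.3277 = 1.358 eV
Step 2: Convert: (E-mu)*eV = 2.176e-19 J
Step 3: x = (E-mu)*eV/(kB*T) = 3.547
Step 4: f = 1/(exp(3.547)+1) = 0.028

0.028


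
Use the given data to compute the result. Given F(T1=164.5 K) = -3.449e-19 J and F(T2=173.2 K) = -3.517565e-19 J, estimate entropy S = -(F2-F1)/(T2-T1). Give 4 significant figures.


Step 1: dF = F2 - F1 = -3.517565e-19 - (-3.449e-19) = -6.8565e-21 J
Step 2: dT = T2 - T1 = 173.2 - 164.5 = 8.7 K
Step 3: S = -dF/dT = -(-6.8565e-21)/8.7 = 7.881e-22 J/K

7.881e-22


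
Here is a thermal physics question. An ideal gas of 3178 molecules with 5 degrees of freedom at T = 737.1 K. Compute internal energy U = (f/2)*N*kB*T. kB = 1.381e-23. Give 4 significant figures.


Step 1: f/2 = 5/2 = 2.5
Step 2: N*kB*T = 3178*1.381e-23*737.1 = 3.235e-17
Step 3: U = 2.5 * 3.235e-17 = 8.087e-17 J

8.087e-17


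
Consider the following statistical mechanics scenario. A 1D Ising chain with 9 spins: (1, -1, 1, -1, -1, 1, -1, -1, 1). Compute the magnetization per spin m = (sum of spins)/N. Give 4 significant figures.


Step 1: Count up spins (+1): 4, down spins (-1): 5
Step 2: Total magnetization M = 4 - 5 = -1
Step 3: m = M/N = -1/9 = -0.1111

-0.1111


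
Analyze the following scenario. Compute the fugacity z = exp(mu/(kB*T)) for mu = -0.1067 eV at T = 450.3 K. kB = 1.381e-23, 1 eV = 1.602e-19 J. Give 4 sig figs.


Step 1: Convert mu to Joules: -0.1067*1.602e-19 = -1.709e-20 J
Step 2: kB*T = 1.381e-23*450.3 = 6.219e-21 J
Step 3: mu/(kB*T) = -2.749
Step 4: z = exp(-2.749) = 0.06401

0.06401


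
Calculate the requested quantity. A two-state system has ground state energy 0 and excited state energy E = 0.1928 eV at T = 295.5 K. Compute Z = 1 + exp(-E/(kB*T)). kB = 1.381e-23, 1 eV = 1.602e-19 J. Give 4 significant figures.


Step 1: Compute beta*E = E*eV/(kB*T) = 0.1928*1.602e-19/(1.381e-23*295.5) = 7.569
Step 2: exp(-beta*E) = exp(-7.569) = 0.0005164
Step 3: Z = 1 + 0.0005164 = 1.001

1.001


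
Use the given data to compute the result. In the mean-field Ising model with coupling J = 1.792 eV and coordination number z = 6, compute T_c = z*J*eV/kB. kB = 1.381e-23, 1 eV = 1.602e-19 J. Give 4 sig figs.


Step 1: z*J = 6*1.792 = 10.75 eV
Step 2: Convert to Joules: 10.75*1.602e-19 = 1.722e-18 J
Step 3: T_c = 1.722e-18 / 1.381e-23 = 1.247e+05 K

1.247e+05


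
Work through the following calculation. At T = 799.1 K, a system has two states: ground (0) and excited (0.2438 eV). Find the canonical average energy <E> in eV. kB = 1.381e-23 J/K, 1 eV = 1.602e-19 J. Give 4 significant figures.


Step 1: beta*E = 0.2438*1.602e-19/(1.381e-23*799.1) = 3.539
Step 2: exp(-beta*E) = 0.02904
Step 3: <E> = 0.2438*0.02904/(1+0.02904) = 0.00688 eV

0.00688
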